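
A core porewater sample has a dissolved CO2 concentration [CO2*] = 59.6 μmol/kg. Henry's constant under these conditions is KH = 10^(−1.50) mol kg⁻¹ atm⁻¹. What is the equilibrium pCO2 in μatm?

KH = 10^(−1.50) = 3.162×10^-2 mol kg⁻¹ atm⁻¹
pCO2 = [CO2*]/KH = 59.6×10^-6 / 3.162×10^-2 = 1.88×10^-3 atm = 1880 μatm

pCO2 = 1880 μatm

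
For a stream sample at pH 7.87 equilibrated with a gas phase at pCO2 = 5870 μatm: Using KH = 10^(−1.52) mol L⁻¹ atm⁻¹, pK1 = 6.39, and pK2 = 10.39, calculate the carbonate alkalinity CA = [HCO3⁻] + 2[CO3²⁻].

CA = 5.39 mmol/L

[CO2*] = KH · pCO2 = 10^(−1.52) × 5870×10^-6 = 1.773×10^-4 mol/L
α₀ = 1/(1 + K1/[H⁺] + K1K2/[H⁺]²) = 1/(1 + 10^+1.48 + 10^-1.04) = 0.03196
DIC = [CO2*]/α₀ = 1.773×10^-4 / 0.03196 = 5.547 mmol/L
CA = (α₁ + 2α₂)·DIC = (0.9651 + 2×0.002915) × 5.547 = 5.39 mmol/L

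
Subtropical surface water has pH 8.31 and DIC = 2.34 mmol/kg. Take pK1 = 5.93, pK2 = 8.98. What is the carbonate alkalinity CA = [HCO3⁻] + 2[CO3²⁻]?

CA = 2.74 mmol/kg

CA = [HCO3⁻] + 2[CO3²⁻] = (α₁ + 2α₂)·DIC
At pH 8.31: [H⁺]/K1 = 10^-2.38 = 0.0041687, K2/[H⁺] = 10^-0.67 = 0.21380
α₁ = 1/(1 + 0.0041687 + 0.21380) = 1/1.2180 = 0.8210; α₂ = α₁·K2/[H⁺] = 0.1755
α₁ + 2α₂ = 1.1721
CA = 1.1721 × 2.34 = 2.74 mmol/kg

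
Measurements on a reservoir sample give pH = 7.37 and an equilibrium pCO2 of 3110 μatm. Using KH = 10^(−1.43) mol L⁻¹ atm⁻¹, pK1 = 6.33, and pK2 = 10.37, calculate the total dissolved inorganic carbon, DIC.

DIC = 1.38 mmol/L

[CO2*] = KH · pCO2 = 10^(−1.43) × 3110×10^-6 = 1.155×10^-4 mol/L
α₀ = 1/(1 + K1/[H⁺] + K1K2/[H⁺]²) = 1/(1 + 10^+1.04 + 10^-1.96) = 0.08350
DIC = [CO2*]/α₀ = 1.155×10^-4 / 0.08350 = 1.38 mmol/L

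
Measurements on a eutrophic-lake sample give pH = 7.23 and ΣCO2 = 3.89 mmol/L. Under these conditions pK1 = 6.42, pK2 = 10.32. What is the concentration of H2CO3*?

[CO2*] = 0.521 mmol/L

α₀ = 1 / (1 + K1/[H⁺] + K1K2/[H⁺]²) = 1 / (1 + 10^+0.81 + 10^-2.28)
   = 1 / (1 + 6.4565 + 0.0052481) = 1/7.4618 = 0.1340
[CO2*] = α₀ × DIC = 0.1340 × 3.89 = 0.521 mmol/L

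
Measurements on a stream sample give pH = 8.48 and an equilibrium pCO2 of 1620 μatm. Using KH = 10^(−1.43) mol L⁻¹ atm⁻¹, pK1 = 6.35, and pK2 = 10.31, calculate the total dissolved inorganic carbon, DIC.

DIC = 8.30 mmol/L

[CO2*] = KH · pCO2 = 10^(−1.43) × 1620×10^-6 = 6.019×10^-5 mol/L
α₀ = 1/(1 + K1/[H⁺] + K1K2/[H⁺]²) = 1/(1 + 10^+2.13 + 10^+0.30) = 0.007252
DIC = [CO2*]/α₀ = 6.019×10^-5 / 0.007252 = 8.30 mmol/L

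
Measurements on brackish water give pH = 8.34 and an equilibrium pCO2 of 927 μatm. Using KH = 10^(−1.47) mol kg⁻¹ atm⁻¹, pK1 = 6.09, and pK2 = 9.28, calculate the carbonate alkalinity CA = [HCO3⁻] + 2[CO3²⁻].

CA = 6.87 mmol/kg

[CO2*] = KH · pCO2 = 10^(−1.47) × 927×10^-6 = 3.141×10^-5 mol/kg
α₀ = 1/(1 + K1/[H⁺] + K1K2/[H⁺]²) = 1/(1 + 10^+2.25 + 10^+1.31) = 0.005019
DIC = [CO2*]/α₀ = 3.141×10^-5 / 0.005019 = 6.258 mmol/kg
CA = (α₁ + 2α₂)·DIC = (0.8925 + 2×0.1025) × 6.258 = 6.87 mmol/kg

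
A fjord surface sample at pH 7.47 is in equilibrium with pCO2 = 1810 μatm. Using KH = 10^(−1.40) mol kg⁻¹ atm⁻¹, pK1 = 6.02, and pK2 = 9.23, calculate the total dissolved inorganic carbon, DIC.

[CO2*] = KH · pCO2 = 10^(−1.40) × 1810×10^-6 = 7.206×10^-5 mol/kg
α₀ = 1/(1 + K1/[H⁺] + K1K2/[H⁺]²) = 1/(1 + 10^+1.45 + 10^-0.31) = 0.03370
DIC = [CO2*]/α₀ = 7.206×10^-5 / 0.03370 = 2.14 mmol/kg

DIC = 2.14 mmol/kg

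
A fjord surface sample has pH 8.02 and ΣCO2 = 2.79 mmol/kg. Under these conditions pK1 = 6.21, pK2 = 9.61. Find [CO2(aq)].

[CO2*] = 0.0415 mmol/kg

α₀ = 1 / (1 + K1/[H⁺] + K1K2/[H⁺]²) = 1 / (1 + 10^+1.81 + 10^+0.22)
   = 1 / (1 + 64.565 + 1.6596) = 1/67.225 = 0.01488
[CO2*] = α₀ × DIC = 0.01488 × 2.79 = 0.0415 mmol/kg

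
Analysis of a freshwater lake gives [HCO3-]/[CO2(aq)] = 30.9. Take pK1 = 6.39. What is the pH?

pH = 7.88

From K1 = [H⁺][HCO3-]/[CO2(aq)]:  pH = pK1 + log₁₀([HCO3-]/[CO2(aq)])
log₁₀(30.9) = +1.490
pH = 6.39 + (+1.490) = 7.88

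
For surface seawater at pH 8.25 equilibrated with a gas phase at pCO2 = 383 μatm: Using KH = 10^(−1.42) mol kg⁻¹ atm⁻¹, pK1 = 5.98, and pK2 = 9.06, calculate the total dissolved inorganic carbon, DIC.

[CO2*] = KH · pCO2 = 10^(−1.42) × 383×10^-6 = 1.456×10^-5 mol/kg
α₀ = 1/(1 + K1/[H⁺] + K1K2/[H⁺]²) = 1/(1 + 10^+2.27 + 10^+1.46) = 0.004629
DIC = [CO2*]/α₀ = 1.456×10^-5 / 0.004629 = 3.15 mmol/kg

DIC = 3.15 mmol/kg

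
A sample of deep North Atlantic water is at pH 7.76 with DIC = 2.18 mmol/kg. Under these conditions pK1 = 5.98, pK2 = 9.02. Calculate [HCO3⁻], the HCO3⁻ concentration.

α₁ = 1 / (1 + [H⁺]/K1 + K2/[H⁺]) = 1 / (1 + 10^-1.78 + 10^-1.26)
   = 1 / (1 + 0.016596 + 0.054954) = 1/1.0715 = 0.9332
[HCO3⁻] = α₁ × DIC = 0.9332 × 2.18 = 2.03 mmol/kg

[HCO3⁻] = 2.03 mmol/kg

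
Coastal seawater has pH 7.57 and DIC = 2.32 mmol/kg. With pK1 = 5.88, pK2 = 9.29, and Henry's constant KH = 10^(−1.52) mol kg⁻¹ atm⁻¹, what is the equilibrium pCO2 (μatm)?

pCO2 = 1510 μatm

α₀ = 1 / (1 + K1/[H⁺] + K1K2/[H⁺]²) = 1 / (1 + 10^+1.69 + 10^-0.03)
   = 1 / (1 + 48.978 + 0.93325) = 1/50.911 = 0.01964
[CO2*] = α₀ × DIC = 0.01964 × 2.32 = 0.04557 mmol/kg
pCO2 = [CO2*]/KH = 4.557×10^-5 / 3.020×10^-2 = 1510 μatm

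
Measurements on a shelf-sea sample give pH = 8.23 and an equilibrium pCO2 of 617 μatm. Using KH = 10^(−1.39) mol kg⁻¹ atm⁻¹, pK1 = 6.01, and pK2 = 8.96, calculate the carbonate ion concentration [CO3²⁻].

[CO2*] = KH · pCO2 = 10^(−1.39) × 617×10^-6 = 2.514×10^-5 mol/kg
α₀ = 1/(1 + K1/[H⁺] + K1K2/[H⁺]²) = 1/(1 + 10^+2.22 + 10^+1.49) = 0.005054
DIC = [CO2*]/α₀ = 2.514×10^-5 / 0.005054 = 4.973 mmol/kg
[CO3²⁻] = α₂·DIC; α₂ = 0.1562, so [CO3²⁻] = 0.1562 × 4.973 = 0.777 mmol/kg

[CO3²⁻] = 0.777 mmol/kg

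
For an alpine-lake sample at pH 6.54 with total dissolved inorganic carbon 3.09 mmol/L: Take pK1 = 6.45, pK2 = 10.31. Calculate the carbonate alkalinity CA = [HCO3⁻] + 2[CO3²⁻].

CA = 1.70 mmol/L

CA = [HCO3⁻] + 2[CO3²⁻] = (α₁ + 2α₂)·DIC
At pH 6.54: [H⁺]/K1 = 10^-0.09 = 0.81283, K2/[H⁺] = 10^-3.77 = 0.00016982
α₁ = 1/(1 + 0.81283 + 0.00016982) = 1/1.8130 = 0.5516; α₂ = α₁·K2/[H⁺] = 9.367×10^-5
α₁ + 2α₂ = 0.5518
CA = 0.5518 × 3.09 = 1.70 mmol/L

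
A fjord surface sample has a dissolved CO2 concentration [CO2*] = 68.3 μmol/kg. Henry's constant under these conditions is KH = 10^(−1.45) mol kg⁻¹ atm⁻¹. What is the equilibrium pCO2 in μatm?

KH = 10^(−1.45) = 3.548×10^-2 mol kg⁻¹ atm⁻¹
pCO2 = [CO2*]/KH = 68.3×10^-6 / 3.548×10^-2 = 1.92×10^-3 atm = 1920 μatm

pCO2 = 1920 μatm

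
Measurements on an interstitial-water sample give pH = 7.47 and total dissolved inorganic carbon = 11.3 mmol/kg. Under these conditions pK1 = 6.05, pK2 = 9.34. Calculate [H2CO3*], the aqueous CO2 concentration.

[CO2*] = 0.409 mmol/kg

α₀ = 1 / (1 + K1/[H⁺] + K1K2/[H⁺]²) = 1 / (1 + 10^+1.42 + 10^-0.45)
   = 1 / (1 + 26.303 + 0.35481) = 1/27.657 = 0.03616
[CO2*] = α₀ × DIC = 0.03616 × 11.3 = 0.409 mmol/kg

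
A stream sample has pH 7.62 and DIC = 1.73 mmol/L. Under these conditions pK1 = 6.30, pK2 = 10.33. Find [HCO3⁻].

[HCO3⁻] = 1.65 mmol/L

α₁ = 1 / (1 + [H⁺]/K1 + K2/[H⁺]) = 1 / (1 + 10^-1.32 + 10^-2.71)
   = 1 / (1 + 0.047863 + 0.0019498) = 1/1.0498 = 0.9526
[HCO3⁻] = α₁ × DIC = 0.9526 × 1.73 = 1.65 mmol/L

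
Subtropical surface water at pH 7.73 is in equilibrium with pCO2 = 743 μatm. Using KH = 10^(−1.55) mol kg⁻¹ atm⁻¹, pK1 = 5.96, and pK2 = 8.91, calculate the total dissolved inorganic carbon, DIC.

[CO2*] = KH · pCO2 = 10^(−1.55) × 743×10^-6 = 2.094×10^-5 mol/kg
α₀ = 1/(1 + K1/[H⁺] + K1K2/[H⁺]²) = 1/(1 + 10^+1.77 + 10^+0.59) = 0.01568
DIC = [CO2*]/α₀ = 2.094×10^-5 / 0.01568 = 1.34 mmol/kg

DIC = 1.34 mmol/kg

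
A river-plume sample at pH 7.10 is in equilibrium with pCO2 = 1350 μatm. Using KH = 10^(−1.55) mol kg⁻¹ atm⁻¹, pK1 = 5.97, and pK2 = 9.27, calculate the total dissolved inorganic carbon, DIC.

DIC = 0.555 mmol/kg

[CO2*] = KH · pCO2 = 10^(−1.55) × 1350×10^-6 = 3.805×10^-5 mol/kg
α₀ = 1/(1 + K1/[H⁺] + K1K2/[H⁺]²) = 1/(1 + 10^+1.13 + 10^-1.04) = 0.06858
DIC = [CO2*]/α₀ = 3.805×10^-5 / 0.06858 = 0.555 mmol/kg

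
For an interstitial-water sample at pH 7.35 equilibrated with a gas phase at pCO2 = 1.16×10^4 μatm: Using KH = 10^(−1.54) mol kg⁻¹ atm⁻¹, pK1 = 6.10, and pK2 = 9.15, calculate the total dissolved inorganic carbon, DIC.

DIC = 6.38 mmol/kg

[CO2*] = KH · pCO2 = 10^(−1.54) × 1.16×10^4×10^-6 = 3.345×10^-4 mol/kg
α₀ = 1/(1 + K1/[H⁺] + K1K2/[H⁺]²) = 1/(1 + 10^+1.25 + 10^-0.55) = 0.05245
DIC = [CO2*]/α₀ = 3.345×10^-4 / 0.05245 = 6.38 mmol/kg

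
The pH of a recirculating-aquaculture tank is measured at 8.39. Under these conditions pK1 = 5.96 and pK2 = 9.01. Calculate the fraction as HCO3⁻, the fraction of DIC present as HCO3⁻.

α₁ = 0.804

α₁ = 1 / (1 + [H⁺]/K1 + K2/[H⁺]) = 1 / (1 + 10^-2.43 + 10^-0.62)
   = 1 / (1 + 0.0037154 + 0.23988) = 1/1.2436 = 0.8041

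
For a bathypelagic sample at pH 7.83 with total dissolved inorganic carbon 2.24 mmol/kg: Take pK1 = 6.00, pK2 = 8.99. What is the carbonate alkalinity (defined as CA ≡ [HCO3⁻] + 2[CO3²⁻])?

CA = 2.35 mmol/kg

CA = [HCO3⁻] + 2[CO3²⁻] = (α₁ + 2α₂)·DIC
At pH 7.83: [H⁺]/K1 = 10^-1.83 = 0.014791, K2/[H⁺] = 10^-1.16 = 0.069183
α₁ = 1/(1 + 0.014791 + 0.069183) = 1/1.0840 = 0.9225; α₂ = α₁·K2/[H⁺] = 0.06382
α₁ + 2α₂ = 1.0502
CA = 1.0502 × 2.24 = 2.35 mmol/kg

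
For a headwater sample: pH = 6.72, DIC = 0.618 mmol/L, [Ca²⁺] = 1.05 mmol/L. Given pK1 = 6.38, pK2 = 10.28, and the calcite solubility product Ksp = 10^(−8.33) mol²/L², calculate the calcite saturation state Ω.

α₂ = 1 / (1 + [H⁺]/K2 + [H⁺]²/(K1K2)) = 1 / (1 + 10^+3.56 + 10^+3.22)
   = 1 / (1 + 3630.8 + 1659.6) = 1/5291.4 = 0.0001890
[CO3²⁻] = α₂ × DIC = 0.0001890 × 0.618 = 0.0001168 mmol/L = 0.1168 μmol/L
Ksp = 10^(−8.33) = 4.677×10^-9
Ω = [Ca²⁺][CO3²⁻]/Ksp = (1.05×10^-3)(1.168×10^-7) / 4.677×10^-9 = 0.0262

Ω = 0.0262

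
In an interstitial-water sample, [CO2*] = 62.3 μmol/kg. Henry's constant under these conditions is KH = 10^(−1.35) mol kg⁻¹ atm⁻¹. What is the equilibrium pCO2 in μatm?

pCO2 = 1390 μatm

KH = 10^(−1.35) = 4.467×10^-2 mol kg⁻¹ atm⁻¹
pCO2 = [CO2*]/KH = 62.3×10^-6 / 4.467×10^-2 = 1.39×10^-3 atm = 1390 μatm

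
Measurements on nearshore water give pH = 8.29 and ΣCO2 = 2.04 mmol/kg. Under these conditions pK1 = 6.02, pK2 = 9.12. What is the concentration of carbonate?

α₂ = 1 / (1 + [H⁺]/K2 + [H⁺]²/(K1K2)) = 1 / (1 + 10^+0.83 + 10^-1.44)
   = 1 / (1 + 6.7608 + 0.036308) = 1/7.7971 = 0.1283
[CO3²⁻] = α₂ × DIC = 0.1283 × 2.04 = 0.262 mmol/kg

[CO3²⁻] = 0.262 mmol/kg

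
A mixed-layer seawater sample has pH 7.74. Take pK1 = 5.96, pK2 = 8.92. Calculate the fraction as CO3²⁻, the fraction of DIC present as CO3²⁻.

α₂ = 1 / (1 + [H⁺]/K2 + [H⁺]²/(K1K2)) = 1 / (1 + 10^+1.18 + 10^-0.60)
   = 1 / (1 + 15.136 + 0.25119) = 1/16.387 = 0.06102

α₂ = 0.0610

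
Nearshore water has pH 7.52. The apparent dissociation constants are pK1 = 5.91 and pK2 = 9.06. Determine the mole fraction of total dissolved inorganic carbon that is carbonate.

α₂ = 0.0274

α₂ = 1 / (1 + [H⁺]/K2 + [H⁺]²/(K1K2)) = 1 / (1 + 10^+1.54 + 10^-0.07)
   = 1 / (1 + 34.674 + 0.85114) = 1/36.525 = 0.02738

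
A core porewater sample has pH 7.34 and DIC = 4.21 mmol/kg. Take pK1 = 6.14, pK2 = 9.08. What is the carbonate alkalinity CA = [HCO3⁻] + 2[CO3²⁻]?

CA = 4.04 mmol/kg

CA = [HCO3⁻] + 2[CO3²⁻] = (α₁ + 2α₂)·DIC
At pH 7.34: [H⁺]/K1 = 10^-1.20 = 0.063096, K2/[H⁺] = 10^-1.74 = 0.018197
α₁ = 1/(1 + 0.063096 + 0.018197) = 1/1.0813 = 0.9248; α₂ = α₁·K2/[H⁺] = 0.01683
α₁ + 2α₂ = 0.9585
CA = 0.9585 × 4.21 = 4.04 mmol/kg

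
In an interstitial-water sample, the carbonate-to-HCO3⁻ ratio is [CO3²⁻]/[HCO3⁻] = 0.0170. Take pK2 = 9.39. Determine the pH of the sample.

From K2 = [H⁺][CO3²⁻]/[HCO3⁻]:  pH = pK2 + log₁₀([CO3²⁻]/[HCO3⁻])
log₁₀(0.0170) = -1.770
pH = 9.39 + (-1.770) = 7.62

pH = 7.62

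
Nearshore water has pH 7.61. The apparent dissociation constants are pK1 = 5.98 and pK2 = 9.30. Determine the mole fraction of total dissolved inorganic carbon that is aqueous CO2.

α₀ = 1 / (1 + K1/[H⁺] + K1K2/[H⁺]²) = 1 / (1 + 10^+1.63 + 10^-0.06)
   = 1 / (1 + 42.658 + 0.87096) = 1/44.529 = 0.02246

α₀ = 0.0225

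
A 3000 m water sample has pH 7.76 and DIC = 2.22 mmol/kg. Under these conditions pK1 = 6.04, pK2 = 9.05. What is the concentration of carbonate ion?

α₂ = 1 / (1 + [H⁺]/K2 + [H⁺]²/(K1K2)) = 1 / (1 + 10^+1.29 + 10^-0.43)
   = 1 / (1 + 19.498 + 0.37154) = 1/20.870 = 0.04792
[CO3²⁻] = α₂ × DIC = 0.04792 × 2.22 = 0.106 mmol/kg

[CO3²⁻] = 0.106 mmol/kg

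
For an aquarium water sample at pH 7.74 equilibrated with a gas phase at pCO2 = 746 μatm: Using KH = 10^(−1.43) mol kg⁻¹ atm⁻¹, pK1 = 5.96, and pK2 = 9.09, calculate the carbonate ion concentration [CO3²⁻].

[CO3²⁻] = 0.0746 mmol/kg

[CO2*] = KH · pCO2 = 10^(−1.43) × 746×10^-6 = 2.772×10^-5 mol/kg
α₀ = 1/(1 + K1/[H⁺] + K1K2/[H⁺]²) = 1/(1 + 10^+1.78 + 10^+0.43) = 0.01564
DIC = [CO2*]/α₀ = 2.772×10^-5 / 0.01564 = 1.772 mmol/kg
[CO3²⁻] = α₂·DIC; α₂ = 0.04209, so [CO3²⁻] = 0.04209 × 1.772 = 0.0746 mmol/kg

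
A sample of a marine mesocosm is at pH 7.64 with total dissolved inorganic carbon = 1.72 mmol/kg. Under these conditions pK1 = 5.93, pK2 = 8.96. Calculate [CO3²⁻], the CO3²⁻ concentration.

α₂ = 1 / (1 + [H⁺]/K2 + [H⁺]²/(K1K2)) = 1 / (1 + 10^+1.32 + 10^-0.39)
   = 1 / (1 + 20.893 + 0.40738) = 1/22.300 = 0.04484
[CO3²⁻] = α₂ × DIC = 0.04484 × 1.72 = 0.0771 mmol/kg

[CO3²⁻] = 0.0771 mmol/kg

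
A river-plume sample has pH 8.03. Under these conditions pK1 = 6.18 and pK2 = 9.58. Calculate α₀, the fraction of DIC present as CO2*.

α₀ = 1 / (1 + K1/[H⁺] + K1K2/[H⁺]²) = 1 / (1 + 10^+1.85 + 10^+0.30)
   = 1 / (1 + 70.795 + 1.9953) = 1/73.790 = 0.01355

α₀ = 0.0136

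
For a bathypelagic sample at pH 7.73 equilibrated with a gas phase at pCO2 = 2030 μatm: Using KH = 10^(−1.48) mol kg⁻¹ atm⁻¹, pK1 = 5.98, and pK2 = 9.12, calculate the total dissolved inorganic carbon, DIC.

[CO2*] = KH · pCO2 = 10^(−1.48) × 2030×10^-6 = 6.722×10^-5 mol/kg
α₀ = 1/(1 + K1/[H⁺] + K1K2/[H⁺]²) = 1/(1 + 10^+1.75 + 10^+0.36) = 0.01680
DIC = [CO2*]/α₀ = 6.722×10^-5 / 0.01680 = 4.00 mmol/kg

DIC = 4.00 mmol/kg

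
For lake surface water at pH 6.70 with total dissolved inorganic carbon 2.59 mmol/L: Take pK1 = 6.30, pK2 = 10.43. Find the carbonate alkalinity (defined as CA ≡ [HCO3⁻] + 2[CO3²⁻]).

CA = [HCO3⁻] + 2[CO3²⁻] = (α₁ + 2α₂)·DIC
At pH 6.70: [H⁺]/K1 = 10^-0.40 = 0.39811, K2/[H⁺] = 10^-3.73 = 0.00018621
α₁ = 1/(1 + 0.39811 + 0.00018621) = 1/1.3983 = 0.7152; α₂ = α₁·K2/[H⁺] = 0.0001332
α₁ + 2α₂ = 0.7154
CA = 0.7154 × 2.59 = 1.85 mmol/L

CA = 1.85 mmol/L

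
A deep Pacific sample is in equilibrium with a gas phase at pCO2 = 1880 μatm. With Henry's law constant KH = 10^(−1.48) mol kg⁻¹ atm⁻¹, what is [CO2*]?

[CO2*] = 62.3 μmol/kg

KH = 10^(−1.48) = 3.311×10^-2 mol kg⁻¹ atm⁻¹
[CO2*] = KH · pCO2 = 3.311×10^-2 × 1880×10^-6 atm = 6.23×10^-5 mol/kg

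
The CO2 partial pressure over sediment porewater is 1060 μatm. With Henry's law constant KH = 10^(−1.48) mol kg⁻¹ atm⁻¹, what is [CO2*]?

[CO2*] = 35.1 μmol/kg

KH = 10^(−1.48) = 3.311×10^-2 mol kg⁻¹ atm⁻¹
[CO2*] = KH · pCO2 = 3.311×10^-2 × 1060×10^-6 atm = 3.51×10^-5 mol/kg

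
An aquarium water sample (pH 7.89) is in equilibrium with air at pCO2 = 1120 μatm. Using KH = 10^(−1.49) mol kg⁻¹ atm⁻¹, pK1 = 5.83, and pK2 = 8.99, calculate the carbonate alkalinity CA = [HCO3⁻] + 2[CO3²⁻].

[CO2*] = KH · pCO2 = 10^(−1.49) × 1120×10^-6 = 3.624×10^-5 mol/kg
α₀ = 1/(1 + K1/[H⁺] + K1K2/[H⁺]²) = 1/(1 + 10^+2.06 + 10^+0.96) = 0.008004
DIC = [CO2*]/α₀ = 3.624×10^-5 / 0.008004 = 4.528 mmol/kg
CA = (α₁ + 2α₂)·DIC = (0.9190 + 2×0.07300) × 4.528 = 4.82 mmol/kg

CA = 4.82 mmol/kg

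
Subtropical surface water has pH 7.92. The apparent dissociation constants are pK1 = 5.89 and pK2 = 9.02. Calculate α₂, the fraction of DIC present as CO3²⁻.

α₂ = 1 / (1 + [H⁺]/K2 + [H⁺]²/(K1K2)) = 1 / (1 + 10^+1.10 + 10^-0.93)
   = 1 / (1 + 12.589 + 0.11749) = 1/13.707 = 0.07296

α₂ = 0.0730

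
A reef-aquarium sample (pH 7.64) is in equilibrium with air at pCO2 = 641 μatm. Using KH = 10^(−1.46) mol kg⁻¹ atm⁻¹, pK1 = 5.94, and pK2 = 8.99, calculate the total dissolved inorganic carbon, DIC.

[CO2*] = KH · pCO2 = 10^(−1.46) × 641×10^-6 = 2.223×10^-5 mol/kg
α₀ = 1/(1 + K1/[H⁺] + K1K2/[H⁺]²) = 1/(1 + 10^+1.70 + 10^+0.35) = 0.01874
DIC = [CO2*]/α₀ = 2.223×10^-5 / 0.01874 = 1.19 mmol/kg

DIC = 1.19 mmol/kg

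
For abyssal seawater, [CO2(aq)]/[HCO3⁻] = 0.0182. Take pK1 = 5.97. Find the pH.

pH = 7.71

From K1 = [H⁺][HCO3⁻]/[CO2(aq)]:  pH = pK1 − log₁₀([CO2(aq)]/[HCO3⁻])
log₁₀(0.0182) = -1.740
pH = 5.97 − (-1.740) = 7.71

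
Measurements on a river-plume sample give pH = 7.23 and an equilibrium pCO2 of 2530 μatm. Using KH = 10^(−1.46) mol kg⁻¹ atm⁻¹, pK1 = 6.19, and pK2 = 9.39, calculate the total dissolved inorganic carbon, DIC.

[CO2*] = KH · pCO2 = 10^(−1.46) × 2530×10^-6 = 8.772×10^-5 mol/kg
α₀ = 1/(1 + K1/[H⁺] + K1K2/[H⁺]²) = 1/(1 + 10^+1.04 + 10^-1.12) = 0.08305
DIC = [CO2*]/α₀ = 8.772×10^-5 / 0.08305 = 1.06 mmol/kg

DIC = 1.06 mmol/kg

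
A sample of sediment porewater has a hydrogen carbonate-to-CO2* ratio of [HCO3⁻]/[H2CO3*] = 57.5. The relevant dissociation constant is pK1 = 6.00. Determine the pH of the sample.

pH = 7.76

From K1 = [H⁺][HCO3⁻]/[H2CO3*]:  pH = pK1 + log₁₀([HCO3⁻]/[H2CO3*])
log₁₀(57.5) = +1.760
pH = 6.00 + (+1.760) = 7.76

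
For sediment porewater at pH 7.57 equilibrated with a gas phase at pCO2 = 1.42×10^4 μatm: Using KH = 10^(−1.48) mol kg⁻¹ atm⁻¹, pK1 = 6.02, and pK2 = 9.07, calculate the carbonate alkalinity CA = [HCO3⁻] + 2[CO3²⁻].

CA = 17.7 mmol/kg

[CO2*] = KH · pCO2 = 10^(−1.48) × 1.42×10^4×10^-6 = 4.702×10^-4 mol/kg
α₀ = 1/(1 + K1/[H⁺] + K1K2/[H⁺]²) = 1/(1 + 10^+1.55 + 10^+0.05) = 0.02659
DIC = [CO2*]/α₀ = 4.702×10^-4 / 0.02659 = 17.68 mmol/kg
CA = (α₁ + 2α₂)·DIC = (0.9436 + 2×0.02984) × 17.68 = 17.7 mmol/kg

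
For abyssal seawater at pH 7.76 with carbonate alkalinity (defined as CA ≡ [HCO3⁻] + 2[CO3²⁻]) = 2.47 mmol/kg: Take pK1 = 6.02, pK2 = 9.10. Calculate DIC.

DIC = 2.41 mmol/kg

CA = [HCO3⁻] + 2[CO3²⁻] = (α₁ + 2α₂)·DIC
At pH 7.76: [H⁺]/K1 = 10^-1.74 = 0.018197, K2/[H⁺] = 10^-1.34 = 0.045709
α₁ = 1/(1 + 0.018197 + 0.045709) = 1/1.0639 = 0.9399; α₂ = α₁·K2/[H⁺] = 0.04296
α₁ + 2α₂ = 1.0259
DIC = CA / (α₁ + 2α₂) = 2.47 / 1.0259 = 2.41 mmol/kg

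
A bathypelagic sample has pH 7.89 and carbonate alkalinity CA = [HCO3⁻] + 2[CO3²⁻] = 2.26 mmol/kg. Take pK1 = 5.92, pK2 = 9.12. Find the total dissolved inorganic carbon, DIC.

DIC = 2.16 mmol/kg

CA = [HCO3⁻] + 2[CO3²⁻] = (α₁ + 2α₂)·DIC
At pH 7.89: [H⁺]/K1 = 10^-1.97 = 0.010715, K2/[H⁺] = 10^-1.23 = 0.058884
α₁ = 1/(1 + 0.010715 + 0.058884) = 1/1.0696 = 0.9349; α₂ = α₁·K2/[H⁺] = 0.05505
α₁ + 2α₂ = 1.0450
DIC = CA / (α₁ + 2α₂) = 2.26 / 1.0450 = 2.16 mmol/kg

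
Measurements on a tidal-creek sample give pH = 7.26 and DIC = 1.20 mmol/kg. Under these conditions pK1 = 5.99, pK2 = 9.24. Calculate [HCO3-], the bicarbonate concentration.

[HCO3⁻] = 1.13 mmol/kg

α₁ = 1 / (1 + [H⁺]/K1 + K2/[H⁺]) = 1 / (1 + 10^-1.27 + 10^-1.98)
   = 1 / (1 + 0.053703 + 0.010471) = 1/1.0642 = 0.9397
[HCO3⁻] = α₁ × DIC = 0.9397 × 1.20 = 1.13 mmol/kg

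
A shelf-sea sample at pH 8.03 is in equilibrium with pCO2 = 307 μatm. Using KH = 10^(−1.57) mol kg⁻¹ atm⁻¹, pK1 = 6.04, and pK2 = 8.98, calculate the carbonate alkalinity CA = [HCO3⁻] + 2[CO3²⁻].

CA = 0.989 mmol/kg

[CO2*] = KH · pCO2 = 10^(−1.57) × 307×10^-6 = 8.263×10^-6 mol/kg
α₀ = 1/(1 + K1/[H⁺] + K1K2/[H⁺]²) = 1/(1 + 10^+1.99 + 10^+1.04) = 0.009117
DIC = [CO2*]/α₀ = 8.263×10^-6 / 0.009117 = 0.9064 mmol/kg
CA = (α₁ + 2α₂)·DIC = (0.8909 + 2×0.09996) × 0.9064 = 0.989 mmol/kg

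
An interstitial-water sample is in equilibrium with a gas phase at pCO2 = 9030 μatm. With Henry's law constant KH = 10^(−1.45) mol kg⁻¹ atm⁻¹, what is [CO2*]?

KH = 10^(−1.45) = 3.548×10^-2 mol kg⁻¹ atm⁻¹
[CO2*] = KH · pCO2 = 3.548×10^-2 × 9030×10^-6 atm = 3.20×10^-4 mol/kg

[CO2*] = 320 μmol/kg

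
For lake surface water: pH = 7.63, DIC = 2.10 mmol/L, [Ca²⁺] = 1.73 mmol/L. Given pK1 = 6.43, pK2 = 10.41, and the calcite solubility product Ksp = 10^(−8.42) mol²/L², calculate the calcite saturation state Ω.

Ω = 1.49

α₂ = 1 / (1 + [H⁺]/K2 + [H⁺]²/(K1K2)) = 1 / (1 + 10^+2.78 + 10^+1.58)
   = 1 / (1 + 602.56 + 38.019) = 1/641.58 = 0.001559
[CO3²⁻] = α₂ × DIC = 0.001559 × 2.10 = 0.003273 mmol/L = 3.273 μmol/L
Ksp = 10^(−8.42) = 3.802×10^-9
Ω = [Ca²⁺][CO3²⁻]/Ksp = (1.73×10^-3)(3.273×10^-6) / 3.802×10^-9 = 1.49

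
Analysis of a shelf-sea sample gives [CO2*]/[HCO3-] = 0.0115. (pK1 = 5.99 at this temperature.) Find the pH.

From K1 = [H⁺][HCO3-]/[CO2*]:  pH = pK1 − log₁₀([CO2*]/[HCO3-])
log₁₀(0.0115) = -1.939
pH = 5.99 − (-1.939) = 7.93

pH = 7.93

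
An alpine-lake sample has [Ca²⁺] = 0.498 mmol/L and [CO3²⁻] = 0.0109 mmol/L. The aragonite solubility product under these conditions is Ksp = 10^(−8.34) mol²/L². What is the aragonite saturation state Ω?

Ksp = 10^(−8.34) = 4.571×10^-9
Ω = [Ca²⁺][CO3²⁻]/Ksp = (0.498×10^-3)(0.0109×10^-3) / 4.571×10^-9 = 1.19

Ω = 1.19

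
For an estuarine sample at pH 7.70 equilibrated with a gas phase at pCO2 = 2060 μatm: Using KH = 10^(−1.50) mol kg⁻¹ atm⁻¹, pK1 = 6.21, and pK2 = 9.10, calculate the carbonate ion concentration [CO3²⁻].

[CO2*] = KH · pCO2 = 10^(−1.50) × 2060×10^-6 = 6.514×10^-5 mol/kg
α₀ = 1/(1 + K1/[H⁺] + K1K2/[H⁺]²) = 1/(1 + 10^+1.49 + 10^+0.09) = 0.03018
DIC = [CO2*]/α₀ = 6.514×10^-5 / 0.03018 = 2.158 mmol/kg
[CO3²⁻] = α₂·DIC; α₂ = 0.03713, so [CO3²⁻] = 0.03713 × 2.158 = 0.0801 mmol/kg

[CO3²⁻] = 0.0801 mmol/kg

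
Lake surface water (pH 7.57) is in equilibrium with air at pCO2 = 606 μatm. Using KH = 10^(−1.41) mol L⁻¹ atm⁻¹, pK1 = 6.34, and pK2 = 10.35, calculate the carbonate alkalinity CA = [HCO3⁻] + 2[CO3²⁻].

[CO2*] = KH · pCO2 = 10^(−1.41) × 606×10^-6 = 2.358×10^-5 mol/L
α₀ = 1/(1 + K1/[H⁺] + K1K2/[H⁺]²) = 1/(1 + 10^+1.23 + 10^-1.55) = 0.05552
DIC = [CO2*]/α₀ = 2.358×10^-5 / 0.05552 = 0.4246 mmol/L
CA = (α₁ + 2α₂)·DIC = (0.9429 + 2×0.001565) × 0.4246 = 0.402 mmol/L

CA = 0.402 mmol/L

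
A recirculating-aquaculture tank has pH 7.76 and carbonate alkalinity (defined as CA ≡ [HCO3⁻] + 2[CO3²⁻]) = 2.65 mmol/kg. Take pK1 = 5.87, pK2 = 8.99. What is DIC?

CA = [HCO3⁻] + 2[CO3²⁻] = (α₁ + 2α₂)·DIC
At pH 7.76: [H⁺]/K1 = 10^-1.89 = 0.012882, K2/[H⁺] = 10^-1.23 = 0.058884
α₁ = 1/(1 + 0.012882 + 0.058884) = 1/1.0718 = 0.9330; α₂ = α₁·K2/[H⁺] = 0.05494
α₁ + 2α₂ = 1.0429
DIC = CA / (α₁ + 2α₂) = 2.65 / 1.0429 = 2.54 mmol/kg

DIC = 2.54 mmol/kg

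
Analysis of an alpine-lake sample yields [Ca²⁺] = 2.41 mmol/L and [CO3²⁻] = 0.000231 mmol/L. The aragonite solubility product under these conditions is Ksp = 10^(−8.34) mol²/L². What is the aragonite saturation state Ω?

Ksp = 10^(−8.34) = 4.571×10^-9
Ω = [Ca²⁺][CO3²⁻]/Ksp = (2.41×10^-3)(0.000231×10^-3) / 4.571×10^-9 = 0.122

Ω = 0.122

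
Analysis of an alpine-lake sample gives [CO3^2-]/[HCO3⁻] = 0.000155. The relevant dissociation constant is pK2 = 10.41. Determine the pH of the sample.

pH = 6.60

From K2 = [H⁺][CO3^2-]/[HCO3⁻]:  pH = pK2 + log₁₀([CO3^2-]/[HCO3⁻])
log₁₀(0.000155) = -3.810
pH = 10.41 + (-3.810) = 6.60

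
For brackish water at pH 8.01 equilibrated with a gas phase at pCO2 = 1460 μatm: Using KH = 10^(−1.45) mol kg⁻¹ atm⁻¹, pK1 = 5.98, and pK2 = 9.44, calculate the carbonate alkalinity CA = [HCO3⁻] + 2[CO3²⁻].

CA = 5.96 mmol/kg

[CO2*] = KH · pCO2 = 10^(−1.45) × 1460×10^-6 = 5.180×10^-5 mol/kg
α₀ = 1/(1 + K1/[H⁺] + K1K2/[H⁺]²) = 1/(1 + 10^+2.03 + 10^+0.60) = 0.008918
DIC = [CO2*]/α₀ = 5.180×10^-5 / 0.008918 = 5.809 mmol/kg
CA = (α₁ + 2α₂)·DIC = (0.9556 + 2×0.03550) × 5.809 = 5.96 mmol/kg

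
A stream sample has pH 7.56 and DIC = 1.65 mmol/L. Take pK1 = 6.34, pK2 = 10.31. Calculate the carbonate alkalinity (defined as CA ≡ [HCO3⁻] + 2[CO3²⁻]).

CA = [HCO3⁻] + 2[CO3²⁻] = (α₁ + 2α₂)·DIC
At pH 7.56: [H⁺]/K1 = 10^-1.22 = 0.060256, K2/[H⁺] = 10^-2.75 = 0.0017783
α₁ = 1/(1 + 0.060256 + 0.0017783) = 1/1.0620 = 0.9416; α₂ = α₁·K2/[H⁺] = 0.001674
α₁ + 2α₂ = 0.9449
CA = 0.9449 × 1.65 = 1.56 mmol/L

CA = 1.56 mmol/L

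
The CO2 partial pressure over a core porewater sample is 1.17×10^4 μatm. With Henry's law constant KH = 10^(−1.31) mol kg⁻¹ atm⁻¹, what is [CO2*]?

KH = 10^(−1.31) = 4.898×10^-2 mol kg⁻¹ atm⁻¹
[CO2*] = KH · pCO2 = 4.898×10^-2 × 1.17×10^4×10^-6 atm = 5.73×10^-4 mol/kg

[CO2*] = 573 μmol/kg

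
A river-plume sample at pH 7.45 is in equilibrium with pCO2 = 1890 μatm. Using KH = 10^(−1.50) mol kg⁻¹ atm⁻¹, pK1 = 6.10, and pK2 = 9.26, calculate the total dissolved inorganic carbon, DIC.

DIC = 1.42 mmol/kg

[CO2*] = KH · pCO2 = 10^(−1.50) × 1890×10^-6 = 5.977×10^-5 mol/kg
α₀ = 1/(1 + K1/[H⁺] + K1K2/[H⁺]²) = 1/(1 + 10^+1.35 + 10^-0.46) = 0.04213
DIC = [CO2*]/α₀ = 5.977×10^-5 / 0.04213 = 1.42 mmol/kg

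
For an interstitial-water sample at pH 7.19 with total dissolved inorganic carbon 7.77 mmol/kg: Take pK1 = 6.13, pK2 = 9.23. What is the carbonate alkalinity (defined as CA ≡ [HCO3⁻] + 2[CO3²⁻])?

CA = [HCO3⁻] + 2[CO3²⁻] = (α₁ + 2α₂)·DIC
At pH 7.19: [H⁺]/K1 = 10^-1.06 = 0.087096, K2/[H⁺] = 10^-2.04 = 0.0091201
α₁ = 1/(1 + 0.087096 + 0.0091201) = 1/1.0962 = 0.9122; α₂ = α₁·K2/[H⁺] = 0.008320
α₁ + 2α₂ = 0.9289
CA = 0.9289 × 7.77 = 7.22 mmol/kg

CA = 7.22 mmol/kg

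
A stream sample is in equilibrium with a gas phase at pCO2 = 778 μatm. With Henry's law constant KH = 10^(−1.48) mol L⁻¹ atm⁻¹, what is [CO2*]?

KH = 10^(−1.48) = 3.311×10^-2 mol L⁻¹ atm⁻¹
[CO2*] = KH · pCO2 = 3.311×10^-2 × 778×10^-6 atm = 2.58×10^-5 mol/L

[CO2*] = 25.8 μmol/L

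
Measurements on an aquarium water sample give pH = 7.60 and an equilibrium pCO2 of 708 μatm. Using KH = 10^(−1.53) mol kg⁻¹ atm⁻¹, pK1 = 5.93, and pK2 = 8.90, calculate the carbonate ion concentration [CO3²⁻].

[CO3²⁻] = 0.0490 mmol/kg

[CO2*] = KH · pCO2 = 10^(−1.53) × 708×10^-6 = 2.089×10^-5 mol/kg
α₀ = 1/(1 + K1/[H⁺] + K1K2/[H⁺]²) = 1/(1 + 10^+1.67 + 10^+0.37) = 0.01995
DIC = [CO2*]/α₀ = 2.089×10^-5 / 0.01995 = 1.047 mmol/kg
[CO3²⁻] = α₂·DIC; α₂ = 0.04677, so [CO3²⁻] = 0.04677 × 1.047 = 0.0490 mmol/kg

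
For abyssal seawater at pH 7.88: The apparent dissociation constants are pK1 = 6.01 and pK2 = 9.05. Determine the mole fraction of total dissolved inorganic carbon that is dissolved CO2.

α₀ = 0.0125

α₀ = 1 / (1 + K1/[H⁺] + K1K2/[H⁺]²) = 1 / (1 + 10^+1.87 + 10^+0.70)
   = 1 / (1 + 74.131 + 5.0119) = 1/80.143 = 0.01248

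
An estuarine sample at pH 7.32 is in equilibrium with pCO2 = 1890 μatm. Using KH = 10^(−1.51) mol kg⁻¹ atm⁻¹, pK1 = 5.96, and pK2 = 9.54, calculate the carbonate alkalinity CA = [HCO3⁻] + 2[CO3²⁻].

[CO2*] = KH · pCO2 = 10^(−1.51) × 1890×10^-6 = 5.841×10^-5 mol/kg
α₀ = 1/(1 + K1/[H⁺] + K1K2/[H⁺]²) = 1/(1 + 10^+1.36 + 10^-0.86) = 0.04159
DIC = [CO2*]/α₀ = 5.841×10^-5 / 0.04159 = 1.404 mmol/kg
CA = (α₁ + 2α₂)·DIC = (0.9527 + 2×0.005740) × 1.404 = 1.35 mmol/kg

CA = 1.35 mmol/kg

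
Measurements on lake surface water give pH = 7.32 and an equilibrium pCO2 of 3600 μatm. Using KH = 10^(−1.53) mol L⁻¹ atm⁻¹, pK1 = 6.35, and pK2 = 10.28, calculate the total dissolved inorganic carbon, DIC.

[CO2*] = KH · pCO2 = 10^(−1.53) × 3600×10^-6 = 1.062×10^-4 mol/L
α₀ = 1/(1 + K1/[H⁺] + K1K2/[H⁺]²) = 1/(1 + 10^+0.97 + 10^-1.99) = 0.09669
DIC = [CO2*]/α₀ = 1.062×10^-4 / 0.09669 = 1.10 mmol/L

DIC = 1.10 mmol/L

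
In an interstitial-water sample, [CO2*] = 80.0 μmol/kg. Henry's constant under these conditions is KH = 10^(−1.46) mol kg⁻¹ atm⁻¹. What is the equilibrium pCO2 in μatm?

pCO2 = 2310 μatm

KH = 10^(−1.46) = 3.467×10^-2 mol kg⁻¹ atm⁻¹
pCO2 = [CO2*]/KH = 80.0×10^-6 / 3.467×10^-2 = 2.31×10^-3 atm = 2310 μatm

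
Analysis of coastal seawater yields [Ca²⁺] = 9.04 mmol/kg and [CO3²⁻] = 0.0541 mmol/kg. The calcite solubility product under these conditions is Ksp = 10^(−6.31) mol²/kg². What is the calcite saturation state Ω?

Ω = 0.999

Ksp = 10^(−6.31) = 4.898×10^-7
Ω = [Ca²⁺][CO3²⁻]/Ksp = (9.04×10^-3)(0.0541×10^-3) / 4.898×10^-7 = 0.999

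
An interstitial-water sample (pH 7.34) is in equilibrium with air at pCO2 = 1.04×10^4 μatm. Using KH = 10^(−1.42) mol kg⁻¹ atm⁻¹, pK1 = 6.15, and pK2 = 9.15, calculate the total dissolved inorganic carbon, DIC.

[CO2*] = KH · pCO2 = 10^(−1.42) × 1.04×10^4×10^-6 = 3.954×10^-4 mol/kg
α₀ = 1/(1 + K1/[H⁺] + K1K2/[H⁺]²) = 1/(1 + 10^+1.19 + 10^-0.62) = 0.05978
DIC = [CO2*]/α₀ = 3.954×10^-4 / 0.05978 = 6.61 mmol/kg

DIC = 6.61 mmol/kg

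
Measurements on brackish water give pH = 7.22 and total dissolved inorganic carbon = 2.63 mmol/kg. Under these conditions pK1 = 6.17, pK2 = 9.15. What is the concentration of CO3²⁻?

[CO3²⁻] = 0.0281 mmol/kg

α₂ = 1 / (1 + [H⁺]/K2 + [H⁺]²/(K1K2)) = 1 / (1 + 10^+1.93 + 10^+0.88)
   = 1 / (1 + 85.114 + 7.5858) = 1/93.700 = 0.01067
[CO3²⁻] = α₂ × DIC = 0.01067 × 2.63 = 0.0281 mmol/kg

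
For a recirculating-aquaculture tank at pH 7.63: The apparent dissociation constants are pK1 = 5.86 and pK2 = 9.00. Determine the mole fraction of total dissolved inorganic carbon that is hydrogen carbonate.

α₁ = 1 / (1 + [H⁺]/K1 + K2/[H⁺]) = 1 / (1 + 10^-1.77 + 10^-1.37)
   = 1 / (1 + 0.016982 + 0.042658) = 1/1.0596 = 0.9437

α₁ = 0.944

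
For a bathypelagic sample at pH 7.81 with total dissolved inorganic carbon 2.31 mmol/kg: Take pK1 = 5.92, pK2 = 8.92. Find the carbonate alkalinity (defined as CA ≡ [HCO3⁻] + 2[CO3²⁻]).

CA = [HCO3⁻] + 2[CO3²⁻] = (α₁ + 2α₂)·DIC
At pH 7.81: [H⁺]/K1 = 10^-1.89 = 0.012882, K2/[H⁺] = 10^-1.11 = 0.077625
α₁ = 1/(1 + 0.012882 + 0.077625) = 1/1.0905 = 0.9170; α₂ = α₁·K2/[H⁺] = 0.07118
α₁ + 2α₂ = 1.0594
CA = 1.0594 × 2.31 = 2.45 mmol/kg

CA = 2.45 mmol/kg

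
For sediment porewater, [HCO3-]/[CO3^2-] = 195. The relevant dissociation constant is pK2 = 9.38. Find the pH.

pH = 7.09

From K2 = [H⁺][CO3^2-]/[HCO3-]:  pH = pK2 − log₁₀([HCO3-]/[CO3^2-])
log₁₀(195) = +2.290
pH = 9.38 − (+2.290) = 7.09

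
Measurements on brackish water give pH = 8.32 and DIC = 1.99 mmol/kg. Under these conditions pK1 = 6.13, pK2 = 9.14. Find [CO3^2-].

[CO3²⁻] = 0.260 mmol/kg

α₂ = 1 / (1 + [H⁺]/K2 + [H⁺]²/(K1K2)) = 1 / (1 + 10^+0.82 + 10^-1.37)
   = 1 / (1 + 6.6069 + 0.042658) = 1/7.6496 = 0.1307
[CO3²⁻] = α₂ × DIC = 0.1307 × 1.99 = 0.260 mmol/kg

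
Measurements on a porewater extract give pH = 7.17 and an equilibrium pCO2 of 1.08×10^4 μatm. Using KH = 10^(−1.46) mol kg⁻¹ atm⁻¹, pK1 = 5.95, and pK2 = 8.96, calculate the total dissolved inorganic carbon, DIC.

DIC = 6.69 mmol/kg

[CO2*] = KH · pCO2 = 10^(−1.46) × 1.08×10^4×10^-6 = 3.745×10^-4 mol/kg
α₀ = 1/(1 + K1/[H⁺] + K1K2/[H⁺]²) = 1/(1 + 10^+1.22 + 10^-0.57) = 0.05598
DIC = [CO2*]/α₀ = 3.745×10^-4 / 0.05598 = 6.69 mmol/kg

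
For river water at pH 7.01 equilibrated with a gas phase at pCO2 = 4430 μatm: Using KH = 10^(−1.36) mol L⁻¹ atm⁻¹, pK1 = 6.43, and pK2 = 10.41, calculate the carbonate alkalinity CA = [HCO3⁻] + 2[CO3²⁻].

[CO2*] = KH · pCO2 = 10^(−1.36) × 4430×10^-6 = 1.934×10^-4 mol/L
α₀ = 1/(1 + K1/[H⁺] + K1K2/[H⁺]²) = 1/(1 + 10^+0.58 + 10^-2.82) = 0.2082
DIC = [CO2*]/α₀ = 1.934×10^-4 / 0.2082 = 0.9289 mmol/L
CA = (α₁ + 2α₂)·DIC = (0.7915 + 2×0.0003151) × 0.9289 = 0.736 mmol/L

CA = 0.736 mmol/L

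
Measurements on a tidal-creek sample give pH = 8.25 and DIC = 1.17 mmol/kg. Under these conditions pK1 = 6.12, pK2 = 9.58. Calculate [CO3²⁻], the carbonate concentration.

α₂ = 1 / (1 + [H⁺]/K2 + [H⁺]²/(K1K2)) = 1 / (1 + 10^+1.33 + 10^-0.80)
   = 1 / (1 + 21.380 + 0.15849) = 1/22.538 = 0.04437
[CO3²⁻] = α₂ × DIC = 0.04437 × 1.17 = 0.0519 mmol/kg

[CO3²⁻] = 0.0519 mmol/kg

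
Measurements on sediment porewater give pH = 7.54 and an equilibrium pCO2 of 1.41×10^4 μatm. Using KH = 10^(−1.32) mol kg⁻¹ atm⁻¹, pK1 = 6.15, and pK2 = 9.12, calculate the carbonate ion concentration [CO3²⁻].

[CO3²⁻] = 0.436 mmol/kg

[CO2*] = KH · pCO2 = 10^(−1.32) × 1.41×10^4×10^-6 = 6.749×10^-4 mol/kg
α₀ = 1/(1 + K1/[H⁺] + K1K2/[H⁺]²) = 1/(1 + 10^+1.39 + 10^-0.19) = 0.03818
DIC = [CO2*]/α₀ = 6.749×10^-4 / 0.03818 = 17.68 mmol/kg
[CO3²⁻] = α₂·DIC; α₂ = 0.02465, so [CO3²⁻] = 0.02465 × 17.68 = 0.436 mmol/kg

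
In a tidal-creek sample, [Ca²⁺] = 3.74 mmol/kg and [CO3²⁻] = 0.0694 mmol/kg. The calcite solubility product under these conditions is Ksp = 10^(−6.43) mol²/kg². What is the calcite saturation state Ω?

Ω = 0.699

Ksp = 10^(−6.43) = 3.715×10^-7
Ω = [Ca²⁺][CO3²⁻]/Ksp = (3.74×10^-3)(0.0694×10^-3) / 3.715×10^-7 = 0.699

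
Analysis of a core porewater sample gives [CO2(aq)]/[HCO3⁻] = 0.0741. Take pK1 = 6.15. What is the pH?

From K1 = [H⁺][HCO3⁻]/[CO2(aq)]:  pH = pK1 − log₁₀([CO2(aq)]/[HCO3⁻])
log₁₀(0.0741) = -1.130
pH = 6.15 − (-1.130) = 7.28

pH = 7.28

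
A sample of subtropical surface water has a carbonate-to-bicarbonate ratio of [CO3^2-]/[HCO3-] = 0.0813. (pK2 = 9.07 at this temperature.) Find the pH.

From K2 = [H⁺][CO3^2-]/[HCO3-]:  pH = pK2 + log₁₀([CO3^2-]/[HCO3-])
log₁₀(0.0813) = -1.090
pH = 9.07 + (-1.090) = 7.98

pH = 7.98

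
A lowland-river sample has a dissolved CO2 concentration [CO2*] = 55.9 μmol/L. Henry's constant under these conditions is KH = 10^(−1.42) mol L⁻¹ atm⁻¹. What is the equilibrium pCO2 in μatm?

pCO2 = 1470 μatm

KH = 10^(−1.42) = 3.802×10^-2 mol L⁻¹ atm⁻¹
pCO2 = [CO2*]/KH = 55.9×10^-6 / 3.802×10^-2 = 1.47×10^-3 atm = 1470 μatm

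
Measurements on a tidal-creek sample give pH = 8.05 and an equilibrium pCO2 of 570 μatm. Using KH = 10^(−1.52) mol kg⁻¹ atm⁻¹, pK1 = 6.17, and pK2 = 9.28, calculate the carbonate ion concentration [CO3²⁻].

[CO3²⁻] = 0.0769 mmol/kg

[CO2*] = KH · pCO2 = 10^(−1.52) × 570×10^-6 = 1.721×10^-5 mol/kg
α₀ = 1/(1 + K1/[H⁺] + K1K2/[H⁺]²) = 1/(1 + 10^+1.88 + 10^+0.65) = 0.01230
DIC = [CO2*]/α₀ = 1.721×10^-5 / 0.01230 = 1.400 mmol/kg
[CO3²⁻] = α₂·DIC; α₂ = 0.05493, so [CO3²⁻] = 0.05493 × 1.400 = 0.0769 mmol/kg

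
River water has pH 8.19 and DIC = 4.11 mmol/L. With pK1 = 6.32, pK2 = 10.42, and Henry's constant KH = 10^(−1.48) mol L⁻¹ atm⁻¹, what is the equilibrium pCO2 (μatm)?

pCO2 = 1640 μatm

α₀ = 1 / (1 + K1/[H⁺] + K1K2/[H⁺]²) = 1 / (1 + 10^+1.87 + 10^-0.36)
   = 1 / (1 + 74.131 + 0.43652) = 1/75.568 = 0.01323
[CO2*] = α₀ × DIC = 0.01323 × 4.11 = 0.05439 mmol/L
pCO2 = [CO2*]/KH = 5.439×10^-5 / 3.311×10^-2 = 1640 μatm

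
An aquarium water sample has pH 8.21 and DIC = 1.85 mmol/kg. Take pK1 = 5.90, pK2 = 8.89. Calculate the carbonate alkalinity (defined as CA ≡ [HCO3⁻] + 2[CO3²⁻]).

CA = 2.16 mmol/kg

CA = [HCO3⁻] + 2[CO3²⁻] = (α₁ + 2α₂)·DIC
At pH 8.21: [H⁺]/K1 = 10^-2.31 = 0.0048978, K2/[H⁺] = 10^-0.68 = 0.20893
α₁ = 1/(1 + 0.0048978 + 0.20893) = 1/1.2138 = 0.8238; α₂ = α₁·K2/[H⁺] = 0.1721
α₁ + 2α₂ = 1.1681
CA = 1.1681 × 1.85 = 2.16 mmol/kg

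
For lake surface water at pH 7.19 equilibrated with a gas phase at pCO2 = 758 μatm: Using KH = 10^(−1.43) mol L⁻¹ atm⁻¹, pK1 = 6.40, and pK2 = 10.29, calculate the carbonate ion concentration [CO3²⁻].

[CO2*] = KH · pCO2 = 10^(−1.43) × 758×10^-6 = 2.816×10^-5 mol/L
α₀ = 1/(1 + K1/[H⁺] + K1K2/[H⁺]²) = 1/(1 + 10^+0.79 + 10^-2.31) = 0.1395
DIC = [CO2*]/α₀ = 2.816×10^-5 / 0.1395 = 0.2019 mmol/L
[CO3²⁻] = α₂·DIC; α₂ = 0.0006830, so [CO3²⁻] = 0.0006830 × 0.2019 = 0.000138 mmol/L = 0.138 μmol/L

[CO3²⁻] = 0.138 μmol/L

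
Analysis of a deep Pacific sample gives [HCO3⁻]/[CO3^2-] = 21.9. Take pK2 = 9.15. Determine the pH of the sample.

pH = 7.81

From K2 = [H⁺][CO3^2-]/[HCO3⁻]:  pH = pK2 − log₁₀([HCO3⁻]/[CO3^2-])
log₁₀(21.9) = +1.340
pH = 9.15 − (+1.340) = 7.81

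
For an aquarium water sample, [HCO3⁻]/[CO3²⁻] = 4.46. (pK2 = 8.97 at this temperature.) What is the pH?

From K2 = [H⁺][CO3²⁻]/[HCO3⁻]:  pH = pK2 − log₁₀([HCO3⁻]/[CO3²⁻])
log₁₀(4.46) = +0.649
pH = 8.97 − (+0.649) = 8.32

pH = 8.32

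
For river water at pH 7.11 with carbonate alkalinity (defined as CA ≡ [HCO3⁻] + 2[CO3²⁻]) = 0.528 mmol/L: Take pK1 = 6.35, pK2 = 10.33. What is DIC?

DIC = 0.619 mmol/L

CA = [HCO3⁻] + 2[CO3²⁻] = (α₁ + 2α₂)·DIC
At pH 7.11: [H⁺]/K1 = 10^-0.76 = 0.17378, K2/[H⁺] = 10^-3.22 = 0.00060256
α₁ = 1/(1 + 0.17378 + 0.00060256) = 1/1.1744 = 0.8515; α₂ = α₁·K2/[H⁺] = 0.0005131
α₁ + 2α₂ = 0.8525
DIC = CA / (α₁ + 2α₂) = 0.528 / 0.8525 = 0.619 mmol/L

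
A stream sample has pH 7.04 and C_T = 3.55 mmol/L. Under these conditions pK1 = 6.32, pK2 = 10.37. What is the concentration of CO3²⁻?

α₂ = 1 / (1 + [H⁺]/K2 + [H⁺]²/(K1K2)) = 1 / (1 + 10^+3.33 + 10^+2.61)
   = 1 / (1 + 2138.0 + 407.38) = 1/2546.3 = 0.0003927
[CO3²⁻] = α₂ × DIC = 0.0003927 × 3.55 = 0.00139 mmol/L = 1.39 μmol/L

[CO3²⁻] = 1.39 μmol/L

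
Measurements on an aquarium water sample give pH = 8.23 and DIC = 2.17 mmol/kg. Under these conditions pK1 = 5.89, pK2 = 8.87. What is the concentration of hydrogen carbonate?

[HCO3⁻] = 1.76 mmol/kg

α₁ = 1 / (1 + [H⁺]/K1 + K2/[H⁺]) = 1 / (1 + 10^-2.34 + 10^-0.64)
   = 1 / (1 + 0.0045709 + 0.22909) = 1/1.2337 = 0.8106
[HCO3⁻] = α₁ × DIC = 0.8106 × 2.17 = 1.76 mmol/kg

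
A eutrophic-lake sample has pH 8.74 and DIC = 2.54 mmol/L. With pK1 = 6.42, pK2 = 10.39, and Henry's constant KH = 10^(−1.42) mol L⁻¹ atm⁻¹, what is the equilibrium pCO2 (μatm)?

α₀ = 1 / (1 + K1/[H⁺] + K1K2/[H⁺]²) = 1 / (1 + 10^+2.32 + 10^+0.67)
   = 1 / (1 + 208.93 + 4.6774) = 1/214.61 = 0.004660
[CO2*] = α₀ × DIC = 0.004660 × 2.54 = 0.01184 mmol/L = 11.84 μmol/L
pCO2 = [CO2*]/KH = 1.184×10^-5 / 3.802×10^-2 = 311 μatm

pCO2 = 311 μatm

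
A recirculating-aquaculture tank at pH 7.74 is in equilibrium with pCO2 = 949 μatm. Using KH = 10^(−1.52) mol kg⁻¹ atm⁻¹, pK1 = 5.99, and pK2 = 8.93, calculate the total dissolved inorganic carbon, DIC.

[CO2*] = KH · pCO2 = 10^(−1.52) × 949×10^-6 = 2.866×10^-5 mol/kg
α₀ = 1/(1 + K1/[H⁺] + K1K2/[H⁺]²) = 1/(1 + 10^+1.75 + 10^+0.56) = 0.01643
DIC = [CO2*]/α₀ = 2.866×10^-5 / 0.01643 = 1.74 mmol/kg

DIC = 1.74 mmol/kg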